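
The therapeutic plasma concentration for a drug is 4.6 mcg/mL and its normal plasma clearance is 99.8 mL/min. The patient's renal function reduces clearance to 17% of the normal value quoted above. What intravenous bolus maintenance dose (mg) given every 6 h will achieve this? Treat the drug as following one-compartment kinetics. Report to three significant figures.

28.1 mg

CL = 99.8 mL/min × 60/1000 = 5.988 L/h
Patient clearance = 0.17 × 5.988 = 1.018 L/h
D = CL × Css × τ = 1.018 × 4.6 × 6 = 28.10 mg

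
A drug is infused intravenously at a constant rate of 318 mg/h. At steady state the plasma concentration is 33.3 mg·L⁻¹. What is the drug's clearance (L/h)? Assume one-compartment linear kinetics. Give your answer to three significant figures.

9.55 L/h

At steady state, infusion rate = CL × Css, so CL = rate / Css.
CL = 318 / 33.3 = 9.550 L/h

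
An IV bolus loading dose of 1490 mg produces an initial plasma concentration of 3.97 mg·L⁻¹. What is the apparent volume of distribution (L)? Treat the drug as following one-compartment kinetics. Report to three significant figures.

375 L

Immediately after an IV bolus, C₀ = Dose / Vd, so Vd = Dose / C₀.
Vd = 1490 / 3.97 = 375.3 L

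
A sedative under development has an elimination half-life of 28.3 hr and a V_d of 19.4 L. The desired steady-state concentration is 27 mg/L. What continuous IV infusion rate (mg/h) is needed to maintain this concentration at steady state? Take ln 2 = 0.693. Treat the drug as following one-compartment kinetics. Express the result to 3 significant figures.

12.8 mg/h

CL = 0.693 × Vd / t½ = 0.693 × 19.40 / 28.3 = 0.4751 L/h
Infusion rate = CL × Css = 0.4751 × 27 = 12.83 mg/h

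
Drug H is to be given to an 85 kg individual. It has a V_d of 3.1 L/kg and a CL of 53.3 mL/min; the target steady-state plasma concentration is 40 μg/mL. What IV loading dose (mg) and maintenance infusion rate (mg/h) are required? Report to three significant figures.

(a) 10500 mg; (b) 128 mg/h

Total Vd = 3.1 × 85 = 263.5 L
LD = Vd · C_target = 263.5 × 40 = 10540 mg
Convert clearance: 53.3 mL/min × 60 min/h ÷ 1000 mL/L = 3.198 L/h
Maintenance infusion rate = CL × Css = 3.198 × 40 = 127.9 mg/h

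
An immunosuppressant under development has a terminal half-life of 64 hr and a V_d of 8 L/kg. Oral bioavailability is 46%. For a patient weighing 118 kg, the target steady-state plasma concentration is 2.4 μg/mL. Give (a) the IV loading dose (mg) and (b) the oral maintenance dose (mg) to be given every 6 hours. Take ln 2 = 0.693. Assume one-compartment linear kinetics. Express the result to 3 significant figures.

Total Vd = 8 × 118 = 944.0 L
LD = Vd × C = 944.0 × 2.4 = 2266 mg
CL = 0.693 × Vd / t½ = 0.693 × 944.0 / 64 = 10.22 L/h
D = CL × Css × τ / F = 10.22 × 2.4 × 6 / 0.46 = 319.9 mg

(a) 2270 mg; (b) 320 mg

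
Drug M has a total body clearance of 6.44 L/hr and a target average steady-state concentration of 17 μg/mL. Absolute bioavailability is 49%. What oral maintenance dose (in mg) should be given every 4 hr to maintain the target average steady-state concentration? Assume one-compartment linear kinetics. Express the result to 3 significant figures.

894 mg

At steady state, dose per interval replaces the amount cleared in that interval: F·D/τ = CL·Css.
D = CL × Css × τ / F = 6.440 × 17 × 4 / 0.49 = 893.7 mg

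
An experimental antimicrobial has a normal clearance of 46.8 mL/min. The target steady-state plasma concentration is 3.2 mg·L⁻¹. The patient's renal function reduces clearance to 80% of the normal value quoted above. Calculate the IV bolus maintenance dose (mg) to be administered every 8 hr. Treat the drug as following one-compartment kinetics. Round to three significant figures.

57.5 mg

CL = 46.8 mL/min × 60/1000 = 2.808 L/h
Patient clearance = 0.8 × 2.808 = 2.246 L/h
At steady state, dose per interval replaces the amount cleared in that interval: D/τ = CL·Css.
D = CL × Css × τ = 2.246 × 3.2 × 8 = 57.50 mg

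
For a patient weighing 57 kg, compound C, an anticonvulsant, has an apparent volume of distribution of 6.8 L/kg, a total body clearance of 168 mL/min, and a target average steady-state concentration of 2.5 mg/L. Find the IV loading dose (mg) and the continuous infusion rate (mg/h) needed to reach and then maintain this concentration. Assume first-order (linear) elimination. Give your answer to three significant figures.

Vd = 6.8 L/kg × 57 kg = 387.6 L
Loading dose = Vd × C = 387.6 × 2.5 = 969.0 mg
Convert clearance: 168 mL/min × 60 min/h ÷ 1000 mL/L = 10.08 L/h
Maintenance infusion rate = CL × Css = 10.08 × 2.5 = 25.20 mg/h

(a) 969 mg; (b) 25.2 mg/h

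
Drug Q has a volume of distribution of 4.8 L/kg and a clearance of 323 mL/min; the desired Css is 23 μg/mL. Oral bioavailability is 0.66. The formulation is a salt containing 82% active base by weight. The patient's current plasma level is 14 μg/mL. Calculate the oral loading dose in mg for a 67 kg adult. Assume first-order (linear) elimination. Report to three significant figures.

5350 mg

Total Vd = 4.8 × 67 = 321.6 L
Concentration deficit ΔC = 23 − 14 = 9.000 mg/L
LD = Vd × ΔC / F / S = 321.6 × 9.000 / 0.66 / 0.82 = 5348 mg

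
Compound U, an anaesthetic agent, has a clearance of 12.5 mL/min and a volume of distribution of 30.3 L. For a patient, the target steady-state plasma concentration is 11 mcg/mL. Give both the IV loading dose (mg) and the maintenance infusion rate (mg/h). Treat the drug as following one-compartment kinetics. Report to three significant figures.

LD = Vd · C_target = 30.30 × 11 = 333.3 mg
CL = 12.5 mL/min × 60/1000 = 0.7500 L/h
Maintenance infusion rate = CL × Css = 0.7500 × 11 = 8.250 mg/h

(a) 333 mg; (b) 8.25 mg/h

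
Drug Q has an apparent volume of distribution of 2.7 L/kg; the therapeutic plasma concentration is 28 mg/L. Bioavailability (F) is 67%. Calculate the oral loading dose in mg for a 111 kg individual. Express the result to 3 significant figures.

Vd = 2.7 L/kg × 111 kg = 299.7 L
LD = Vd × C / F = 299.7 × 28.00 / 0.67 = 12520 mg

12500 mg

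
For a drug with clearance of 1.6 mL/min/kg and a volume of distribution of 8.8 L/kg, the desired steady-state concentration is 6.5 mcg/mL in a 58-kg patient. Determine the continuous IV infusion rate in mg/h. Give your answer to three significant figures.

36.2 mg/h

CL = 1.6 mL/min/kg × 58 kg = 92.80 mL/min = 92.80 × 60/1000 = 5.568 L/h
Infusion rate = CL · Css = 5.568 L/h × 6.5 mg/L = 36.19 mg/h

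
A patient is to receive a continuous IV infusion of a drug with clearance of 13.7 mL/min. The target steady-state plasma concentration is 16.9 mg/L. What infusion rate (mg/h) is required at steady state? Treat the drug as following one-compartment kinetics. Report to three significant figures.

CL = 13.7 mL/min × 60/1000 = 0.8220 L/h
At steady state, infusion rate equals elimination rate: rate in = CL × Css.
R₀ = 0.8220 × 16.9 = 13.89 mg/h

13.9 mg/h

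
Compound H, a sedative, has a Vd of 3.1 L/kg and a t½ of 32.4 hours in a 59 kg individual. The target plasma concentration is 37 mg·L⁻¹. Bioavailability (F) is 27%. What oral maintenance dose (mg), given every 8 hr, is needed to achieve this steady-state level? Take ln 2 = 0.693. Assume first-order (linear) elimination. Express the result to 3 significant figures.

Vd(total) = 59 kg × 3.1 L/kg = 182.9 L
CL = 0.693 × Vd / t½ = 0.693 × 182.9 / 32.4 = 3.912 L/h
D = CL × Css × τ / F = 3.912 × 37 × 8 / 0.27 = 4289 mg

4290 mg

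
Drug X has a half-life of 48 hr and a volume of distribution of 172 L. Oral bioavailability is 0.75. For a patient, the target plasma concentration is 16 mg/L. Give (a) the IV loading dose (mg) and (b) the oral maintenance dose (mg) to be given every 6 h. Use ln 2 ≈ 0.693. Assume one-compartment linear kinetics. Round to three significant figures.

(a) 2750 mg; (b) 318 mg

LD = Vd × C = 172.0 × 16 = 2752 mg
CL = 0.693 × Vd / t½ = 0.693 × 172.0 / 48 = 2.483 L/h
D = CL × Css × τ / F = 2.483 × 16 × 6 / 0.75 = 317.8 mg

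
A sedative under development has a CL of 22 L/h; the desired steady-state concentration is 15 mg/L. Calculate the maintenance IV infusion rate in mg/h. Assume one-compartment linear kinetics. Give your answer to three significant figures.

Rate = CL × Css = 22.00 × 15 = 330.0 mg/h

330 mg/h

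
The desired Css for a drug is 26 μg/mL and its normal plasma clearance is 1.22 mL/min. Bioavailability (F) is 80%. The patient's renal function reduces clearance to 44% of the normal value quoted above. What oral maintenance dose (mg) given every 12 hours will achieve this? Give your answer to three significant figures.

12.6 mg

CL = 1.22 mL/min × 60/1000 = 0.07320 L/h
Patient clearance = 0.44 × 0.07320 = 0.03221 L/h
At steady state, dose per interval replaces the amount cleared in that interval: F·D/τ = CL·Css.
D = CL × Css × τ / F = 0.03221 × 26 × 12 / 0.8 = 12.56 mg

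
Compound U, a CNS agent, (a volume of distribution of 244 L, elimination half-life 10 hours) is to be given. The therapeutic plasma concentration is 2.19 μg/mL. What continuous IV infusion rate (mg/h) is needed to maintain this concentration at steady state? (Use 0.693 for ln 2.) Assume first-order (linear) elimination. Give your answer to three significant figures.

37.0 mg/h

CL = 0.693 × Vd / t½ = 0.693 × 244.0 / 10 = 16.91 L/h
Infusion rate = CL × Css = 16.91 × 2.19 = 37.03 mg/h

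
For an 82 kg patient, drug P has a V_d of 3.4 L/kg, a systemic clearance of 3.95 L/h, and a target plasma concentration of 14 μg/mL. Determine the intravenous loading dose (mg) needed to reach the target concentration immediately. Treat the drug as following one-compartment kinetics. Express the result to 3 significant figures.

Vd = 3.4 L/kg × 82 kg = 278.8 L
LD = Vd × C = 278.8 × 14.00 = 3903 mg

3900 mg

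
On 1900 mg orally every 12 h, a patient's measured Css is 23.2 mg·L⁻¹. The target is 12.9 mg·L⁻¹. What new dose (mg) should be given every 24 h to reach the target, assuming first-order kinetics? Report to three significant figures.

2110 mg

With linear kinetics, Css is proportional to dose rate (D/τ) at fixed clearance.
D₂ = D₁ × (Css,target / Css,current) × (τ₂/τ₁) = 1900 × (12.9/23.2) × (24/12) = 2113 mg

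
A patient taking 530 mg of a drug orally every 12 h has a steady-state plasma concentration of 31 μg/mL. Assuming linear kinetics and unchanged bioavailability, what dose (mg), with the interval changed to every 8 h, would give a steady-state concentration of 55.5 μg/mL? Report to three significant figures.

For first-order elimination, Css ∝ F·D/(CL·τ); F and CL are unchanged, so Css ∝ D/τ.
D₂ = D₁ × (Css,target / Css,current) × (τ₂/τ₁) = 530 × (55.5/31) × (8/12) = 632.6 mg

633 mg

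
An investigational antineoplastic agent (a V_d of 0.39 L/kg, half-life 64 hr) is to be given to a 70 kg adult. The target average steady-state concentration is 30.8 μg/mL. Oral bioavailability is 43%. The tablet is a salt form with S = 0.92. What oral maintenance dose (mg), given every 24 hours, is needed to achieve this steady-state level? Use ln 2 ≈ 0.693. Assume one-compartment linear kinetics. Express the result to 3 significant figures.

Vd = 0.39 L/kg × 70 kg = 27.30 L
CL = ln 2 · Vd / t½ = 0.693 × 27.30 / 64 = 0.2956 L/h
D = CL × Css × τ / F / S = 0.2956 × 30.8 × 24 / 0.43 / 0.92 = 552.3 mg

552 mg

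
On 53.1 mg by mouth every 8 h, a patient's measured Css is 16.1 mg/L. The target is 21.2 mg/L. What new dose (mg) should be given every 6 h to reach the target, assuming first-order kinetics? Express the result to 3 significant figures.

For first-order elimination, Css ∝ F·D/(CL·τ); F and CL are unchanged, so Css ∝ D/τ.
D₂ = D₁ × (Css,target / Css,current) × (τ₂/τ₁) = 53.1 × (21.2/16.1) × (6/8) = 52.44 mg

52.4 mg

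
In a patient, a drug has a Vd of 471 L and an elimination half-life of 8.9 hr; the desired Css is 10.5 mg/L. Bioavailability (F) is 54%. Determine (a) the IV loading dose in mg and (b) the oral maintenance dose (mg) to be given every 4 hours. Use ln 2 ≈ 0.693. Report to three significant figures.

(a) 4950 mg; (b) 2850 mg

LD = Vd × C = 471.0 × 10.5 = 4946 mg
CL = 0.693 × Vd / t½ = 0.693 × 471.0 / 8.9 = 36.67 L/h
D = CL × Css × τ / F = 36.67 × 10.5 × 4 / 0.54 = 2852 mg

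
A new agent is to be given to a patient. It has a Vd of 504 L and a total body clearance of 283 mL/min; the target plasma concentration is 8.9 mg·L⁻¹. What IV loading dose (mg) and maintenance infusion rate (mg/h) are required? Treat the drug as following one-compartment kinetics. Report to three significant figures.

(a) 4490 mg; (b) 151 mg/h

LD = Vd · C_target = 504.0 × 8.9 = 4486 mg
Convert clearance: 283 mL/min × 60 min/h ÷ 1000 mL/L = 16.98 L/h
Maintenance: replace elimination → rate = CL × Css = 16.98 × 8.9 = 151.1 mg/h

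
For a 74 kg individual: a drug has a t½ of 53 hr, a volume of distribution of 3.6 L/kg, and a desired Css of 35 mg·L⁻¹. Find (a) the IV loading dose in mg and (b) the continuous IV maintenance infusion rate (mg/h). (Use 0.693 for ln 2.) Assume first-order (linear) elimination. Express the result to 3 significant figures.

(a) 9320 mg; (b) 122 mg/h

Total Vd = 3.6 × 74 = 266.4 L
LD = Vd × C = 266.4 × 35 = 9324 mg
CL = 0.693 × Vd / t½ = 0.693 × 266.4 / 53 = 3.483 L/h
Infusion rate = CL × Css = 3.483 × 35 = 121.9 mg/h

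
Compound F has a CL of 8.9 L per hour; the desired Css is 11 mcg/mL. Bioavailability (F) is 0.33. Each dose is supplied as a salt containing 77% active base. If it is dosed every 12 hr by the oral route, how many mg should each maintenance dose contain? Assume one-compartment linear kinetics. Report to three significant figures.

4620 mg

D = CL × Css × τ / F / S = 8.900 × 11 × 12 / 0.33 / 0.77 = 4623 mg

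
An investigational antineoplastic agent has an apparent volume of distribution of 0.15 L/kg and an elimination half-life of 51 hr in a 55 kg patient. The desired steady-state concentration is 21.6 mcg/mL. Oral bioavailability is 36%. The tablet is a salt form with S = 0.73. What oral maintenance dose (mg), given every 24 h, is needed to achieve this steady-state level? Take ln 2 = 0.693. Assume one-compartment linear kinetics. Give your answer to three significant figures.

Vd(total) = 55 kg × 0.15 L/kg = 8.250 L
k = 0.693/51 = 0.01359 h⁻¹, so CL = k·Vd = 0.01359 × 8.250 = 0.1121 L/h
D = CL × Css × τ / F / S = 0.1121 × 21.6 × 24 / 0.36 / 0.73 = 221.1 mg

221 mg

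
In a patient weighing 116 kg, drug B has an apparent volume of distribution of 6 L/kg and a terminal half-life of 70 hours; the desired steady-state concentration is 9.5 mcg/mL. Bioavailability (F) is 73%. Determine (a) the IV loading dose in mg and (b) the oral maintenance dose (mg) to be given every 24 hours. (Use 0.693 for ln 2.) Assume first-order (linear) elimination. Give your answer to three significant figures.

(a) 6610 mg; (b) 2150 mg

Vd = 6 L/kg × 116 kg = 696.0 L
LD = Vd × C = 696.0 × 9.5 = 6612 mg
CL = 0.693 × Vd / t½ = 0.693 × 696.0 / 70 = 6.890 L/h
D = CL × Css × τ / F = 6.890 × 9.5 × 24 / 0.73 = 2152 mg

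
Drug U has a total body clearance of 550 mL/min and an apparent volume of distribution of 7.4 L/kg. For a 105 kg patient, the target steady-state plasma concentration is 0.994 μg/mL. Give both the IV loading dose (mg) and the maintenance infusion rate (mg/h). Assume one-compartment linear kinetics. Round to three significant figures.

(a) 772 mg; (b) 32.8 mg/h

Vd = 7.4 L/kg × 105 kg = 777.0 L
Loading dose = Vd × C = 777.0 × 0.994 = 772.3 mg
CL = 550 mL/min × 60/1000 = 33.00 L/h
Maintenance: replace elimination → rate = CL × Css = 33.00 × 0.994 = 32.80 mg/h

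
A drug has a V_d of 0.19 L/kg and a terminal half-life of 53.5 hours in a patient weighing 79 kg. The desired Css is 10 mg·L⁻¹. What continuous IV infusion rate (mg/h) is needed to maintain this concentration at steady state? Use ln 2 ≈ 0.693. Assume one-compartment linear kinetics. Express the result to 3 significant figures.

1.94 mg/h

Vd = 0.19 L/kg × 79 kg = 15.01 L
k = 0.693/53.5 = 0.01295 h⁻¹, so CL = k·Vd = 0.01295 × 15.01 = 0.1944 L/h
Infusion rate = CL × Css = 0.1944 × 10 = 1.944 mg/h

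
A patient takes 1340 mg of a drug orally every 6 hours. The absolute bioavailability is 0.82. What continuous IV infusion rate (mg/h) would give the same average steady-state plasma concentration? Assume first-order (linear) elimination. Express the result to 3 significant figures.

Equivalent systemic input: infusion rate = F·D/τ.
Rate = 0.82 × 1340 / 6 = 183.1 mg/h

183 mg/h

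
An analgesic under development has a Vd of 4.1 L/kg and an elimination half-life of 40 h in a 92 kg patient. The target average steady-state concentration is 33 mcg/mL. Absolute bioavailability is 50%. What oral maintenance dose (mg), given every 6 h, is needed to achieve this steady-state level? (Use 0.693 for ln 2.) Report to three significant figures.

2590 mg

Total Vd = 4.1 × 92 = 377.2 L
k = 0.693/40 = 0.01733 h⁻¹, so CL = k·Vd = 0.01733 × 377.2 = 6.537 L/h
D = CL × Css × τ / F = 6.537 × 33 × 6 / 0.5 = 2589 mg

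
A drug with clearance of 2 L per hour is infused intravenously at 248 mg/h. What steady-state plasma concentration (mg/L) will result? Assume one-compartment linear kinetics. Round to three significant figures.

124 mg/L

Css = rate / CL = 248 / 2.000 = 124.0 mg/L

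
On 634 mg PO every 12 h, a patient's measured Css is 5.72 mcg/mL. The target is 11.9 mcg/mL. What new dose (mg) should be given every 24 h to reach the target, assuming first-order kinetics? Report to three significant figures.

With linear kinetics, Css is proportional to dose rate (D/τ) at fixed clearance.
D₂ = D₁ × (Css,target / Css,current) × (τ₂/τ₁) = 634 × (11.9/5.72) × (24/12) = 2638 mg

2640 mg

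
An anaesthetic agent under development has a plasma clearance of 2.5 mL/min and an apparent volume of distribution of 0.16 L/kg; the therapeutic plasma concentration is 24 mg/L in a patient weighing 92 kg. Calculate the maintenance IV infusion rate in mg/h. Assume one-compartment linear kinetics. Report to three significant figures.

Convert clearance: 2.5 mL/min × 60 min/h ÷ 1000 mL/L = 0.1500 L/h
Infusion rate = CL · Css = 0.1500 L/h × 24 mg/L = 3.600 mg/h

3.60 mg/h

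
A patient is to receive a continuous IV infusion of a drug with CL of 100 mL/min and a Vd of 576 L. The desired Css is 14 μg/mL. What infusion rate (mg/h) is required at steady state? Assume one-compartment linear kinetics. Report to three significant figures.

84.0 mg/h

CL = 100 mL/min × 60/1000 = 6.000 L/h
Infusion rate = CL · Css = 6.000 L/h × 14 mg/L = 84.00 mg/h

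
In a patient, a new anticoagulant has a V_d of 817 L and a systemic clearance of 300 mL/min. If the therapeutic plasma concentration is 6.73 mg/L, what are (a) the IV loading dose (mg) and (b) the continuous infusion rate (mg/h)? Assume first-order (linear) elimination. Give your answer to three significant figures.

(a) 5500 mg; (b) 121 mg/h

Loading dose = Vd × C = 817.0 × 6.73 = 5498 mg
Convert clearance: 300 mL/min × 60 min/h ÷ 1000 mL/L = 18.00 L/h
Maintenance infusion rate = CL × Css = 18.00 × 6.73 = 121.1 mg/h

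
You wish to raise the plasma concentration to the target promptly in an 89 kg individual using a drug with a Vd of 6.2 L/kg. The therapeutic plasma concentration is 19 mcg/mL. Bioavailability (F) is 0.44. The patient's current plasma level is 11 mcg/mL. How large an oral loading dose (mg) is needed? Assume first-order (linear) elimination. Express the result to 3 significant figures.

Total Vd = 6.2 × 89 = 551.8 L
Concentration deficit ΔC = 19 − 11 = 8.000 mg/L
LD = Vd × ΔC / F = 551.8 × 8.000 / 0.44 = 10030 mg

10000 mg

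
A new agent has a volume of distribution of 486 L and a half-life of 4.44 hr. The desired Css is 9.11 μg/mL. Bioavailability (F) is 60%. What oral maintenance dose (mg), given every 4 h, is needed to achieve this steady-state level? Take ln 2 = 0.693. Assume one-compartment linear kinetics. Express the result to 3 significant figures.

4610 mg

CL = 0.693 × Vd / t½ = 0.693 × 486.0 / 4.44 = 75.86 L/h
D = CL × Css × τ / F = 75.86 × 9.11 × 4 / 0.6 = 4607 mg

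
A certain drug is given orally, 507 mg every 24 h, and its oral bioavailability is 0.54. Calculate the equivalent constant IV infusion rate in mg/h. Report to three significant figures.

Equivalent systemic input: infusion rate = F·D/τ.
Rate = 0.54 × 507 / 24 = 11.41 mg/h

11.4 mg/h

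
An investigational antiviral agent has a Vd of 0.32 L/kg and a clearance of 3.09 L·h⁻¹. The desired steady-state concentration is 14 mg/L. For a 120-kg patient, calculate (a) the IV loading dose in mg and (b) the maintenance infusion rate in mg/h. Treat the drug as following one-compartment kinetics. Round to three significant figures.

Total Vd = 0.32 × 120 = 38.40 L
Loading: fill Vd to C_target → 38.40 L × 14 mg/L = 537.6 mg
Maintenance infusion rate = CL × Css = 3.090 × 14 = 43.26 mg/h

(a) 538 mg; (b) 43.3 mg/h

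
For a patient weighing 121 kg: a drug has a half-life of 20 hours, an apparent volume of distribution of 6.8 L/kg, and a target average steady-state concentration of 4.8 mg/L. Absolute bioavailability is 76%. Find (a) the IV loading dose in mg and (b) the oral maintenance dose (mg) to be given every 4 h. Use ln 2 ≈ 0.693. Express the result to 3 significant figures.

Total Vd = 6.8 × 121 = 822.8 L
LD = Vd × C = 822.8 × 4.8 = 3949 mg
CL = 0.693 × Vd / t½ = 0.693 × 822.8 / 20 = 28.51 L/h
D = CL × Css × τ / F = 28.51 × 4.8 × 4 / 0.76 = 720.3 mg

(a) 3950 mg; (b) 720 mg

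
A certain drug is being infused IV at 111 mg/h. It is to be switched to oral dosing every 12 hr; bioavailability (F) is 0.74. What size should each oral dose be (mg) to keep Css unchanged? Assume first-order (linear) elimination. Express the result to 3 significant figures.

To maintain the same Css, the systemic dosing rate must be unchanged: F·D/τ = infusion rate.
D = rate × τ / F = 111 × 12 / 0.74 = 1800 mg

1800 mg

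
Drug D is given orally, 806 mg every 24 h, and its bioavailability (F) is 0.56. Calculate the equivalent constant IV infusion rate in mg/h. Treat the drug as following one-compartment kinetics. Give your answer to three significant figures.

Equivalent systemic input: infusion rate = F·D/τ.
Rate = 0.56 × 806 / 24 = 18.81 mg/h

18.8 mg/h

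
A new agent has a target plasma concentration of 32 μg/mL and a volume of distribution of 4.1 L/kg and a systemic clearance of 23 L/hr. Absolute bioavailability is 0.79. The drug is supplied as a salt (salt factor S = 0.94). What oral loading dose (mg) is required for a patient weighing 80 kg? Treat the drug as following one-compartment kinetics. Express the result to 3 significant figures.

14100 mg

Vd(total) = 80 kg × 4.1 L/kg = 328.0 L
LD is governed by Vd — clearance does not enter the loading-dose calculation.
LD = Vd × C / F / S = 328.0 × 32.00 / 0.79 / 0.94 = 14130 mg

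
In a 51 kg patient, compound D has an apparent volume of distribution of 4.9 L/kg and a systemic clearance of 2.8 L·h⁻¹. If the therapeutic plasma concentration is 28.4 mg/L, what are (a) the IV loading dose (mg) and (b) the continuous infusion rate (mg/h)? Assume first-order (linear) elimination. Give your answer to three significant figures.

Vd(total) = 51 kg × 4.9 L/kg = 249.9 L
Loading: fill Vd to C_target → 249.9 L × 28.4 mg/L = 7097 mg
Infusion rate = 2.800 L/h × 28.4 mg/L = 79.52 mg/h

(a) 7100 mg; (b) 79.5 mg/h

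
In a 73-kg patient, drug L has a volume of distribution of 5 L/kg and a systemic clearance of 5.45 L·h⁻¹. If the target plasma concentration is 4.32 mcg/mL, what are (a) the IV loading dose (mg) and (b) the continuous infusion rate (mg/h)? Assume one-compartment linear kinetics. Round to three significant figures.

Total Vd = 5 × 73 = 365.0 L
Loading dose = Vd × C = 365.0 × 4.32 = 1577 mg
Maintenance infusion rate = CL × Css = 5.450 × 4.32 = 23.54 mg/h

(a) 1580 mg; (b) 23.5 mg/h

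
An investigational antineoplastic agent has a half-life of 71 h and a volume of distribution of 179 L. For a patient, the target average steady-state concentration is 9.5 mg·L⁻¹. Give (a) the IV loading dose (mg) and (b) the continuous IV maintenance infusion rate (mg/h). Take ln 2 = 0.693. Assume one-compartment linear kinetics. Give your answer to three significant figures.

(a) 1700 mg; (b) 16.6 mg/h

LD = Vd × C = 179.0 × 9.5 = 1701 mg
CL = 0.693 × Vd / t½ = 0.693 × 179.0 / 71 = 1.747 L/h
Infusion rate = CL × Css = 1.747 × 9.5 = 16.60 mg/h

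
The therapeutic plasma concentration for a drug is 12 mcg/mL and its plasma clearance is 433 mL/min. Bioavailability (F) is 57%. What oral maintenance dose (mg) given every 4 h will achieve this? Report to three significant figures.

Convert clearance: 433 mL/min × 60 min/h ÷ 1000 mL/L = 25.98 L/h
At steady state, dose per interval replaces the amount cleared in that interval: F·D/τ = CL·Css.
D = CL × Css × τ / F = 25.98 × 12 × 4 / 0.57 = 2188 mg

2190 mg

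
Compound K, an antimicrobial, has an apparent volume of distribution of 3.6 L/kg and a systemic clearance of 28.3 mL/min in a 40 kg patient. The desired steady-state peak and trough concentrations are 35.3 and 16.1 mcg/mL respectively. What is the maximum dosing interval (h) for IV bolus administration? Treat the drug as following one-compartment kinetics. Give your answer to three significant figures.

66.6 h

Vd(total) = 40 kg × 3.6 L/kg = 144.0 L
CL = 28.3 mL/min = 28.3 × 0.06 = 1.698 L/h
k = CL / Vd = 1.698 / 144.0 = 0.01179 h⁻¹
Between IV bolus doses, concentration decays as C = C₀·e^(−kτ), so C_peak/C_trough = e^(kτ).
τ_max = ln(C_peak/C_trough) / k = ln(35.3/16.1) / 0.01179 = 0.7851 / 0.01179 = 66.59 h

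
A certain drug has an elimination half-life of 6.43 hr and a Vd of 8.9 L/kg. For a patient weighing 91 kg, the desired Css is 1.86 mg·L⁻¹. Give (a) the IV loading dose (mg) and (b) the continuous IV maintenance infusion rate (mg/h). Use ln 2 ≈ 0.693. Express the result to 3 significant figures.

(a) 1510 mg; (b) 162 mg/h

Vd(total) = 91 kg × 8.9 L/kg = 809.9 L
LD = Vd × C = 809.9 × 1.86 = 1506 mg
CL = 0.693 × Vd / t½ = 0.693 × 809.9 / 6.43 = 87.29 L/h
Infusion rate = CL × Css = 87.29 × 1.86 = 162.4 mg/h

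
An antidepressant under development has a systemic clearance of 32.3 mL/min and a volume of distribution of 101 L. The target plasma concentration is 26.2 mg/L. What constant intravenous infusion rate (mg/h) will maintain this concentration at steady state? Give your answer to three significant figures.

CL = 32.3 mL/min × 60/1000 = 1.938 L/h
Rate = CL × Css = 1.938 × 26.2 = 50.78 mg/h

50.8 mg/h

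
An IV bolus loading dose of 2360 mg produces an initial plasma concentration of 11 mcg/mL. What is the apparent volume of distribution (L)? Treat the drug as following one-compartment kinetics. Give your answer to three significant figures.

215 L

Immediately after an IV bolus, C₀ = Dose / Vd, so Vd = Dose / C₀.
Vd = 2360 / 11 = 214.5 L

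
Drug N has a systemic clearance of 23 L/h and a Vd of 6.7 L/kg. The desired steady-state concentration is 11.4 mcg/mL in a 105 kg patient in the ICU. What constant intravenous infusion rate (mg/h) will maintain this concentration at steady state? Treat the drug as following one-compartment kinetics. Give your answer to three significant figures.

At steady state, infusion rate equals elimination rate: rate in = CL × Css.
Rate = CL × Css = 23.00 × 11.4 = 262.2 mg/h

262 mg/h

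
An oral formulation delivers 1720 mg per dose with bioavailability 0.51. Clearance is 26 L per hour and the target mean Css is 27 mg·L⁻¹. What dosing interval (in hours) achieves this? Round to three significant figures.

1.25 h

F·D/τ = CL·Css → τ = F·D / (CL·Css).
τ = 0.51 × 1720 / (26 × 27) = 1.250 h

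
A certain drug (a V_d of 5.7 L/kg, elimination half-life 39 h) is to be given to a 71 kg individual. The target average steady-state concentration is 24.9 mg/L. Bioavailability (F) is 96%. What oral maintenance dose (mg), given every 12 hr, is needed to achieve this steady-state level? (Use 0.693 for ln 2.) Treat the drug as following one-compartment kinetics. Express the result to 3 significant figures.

2240 mg

Vd(total) = 71 kg × 5.7 L/kg = 404.7 L
CL = 0.693 × Vd / t½ = 0.693 × 404.7 / 39 = 7.191 L/h
D = CL × Css × τ / F = 7.191 × 24.9 × 12 / 0.96 = 2238 mg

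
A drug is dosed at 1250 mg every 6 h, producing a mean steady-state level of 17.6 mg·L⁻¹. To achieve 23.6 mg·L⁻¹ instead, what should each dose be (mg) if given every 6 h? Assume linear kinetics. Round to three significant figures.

1680 mg

With linear kinetics, Css is proportional to dose rate (D/τ) at fixed clearance.
D₂ = D₁ × (Css,target / Css,current) = 1250 × 23.6/17.6 = 1676 mg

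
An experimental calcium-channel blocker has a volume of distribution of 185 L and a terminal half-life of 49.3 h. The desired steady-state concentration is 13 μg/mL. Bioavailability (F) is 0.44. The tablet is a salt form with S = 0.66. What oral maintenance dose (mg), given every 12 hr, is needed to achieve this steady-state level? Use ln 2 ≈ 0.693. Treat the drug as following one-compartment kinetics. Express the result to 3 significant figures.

1400 mg

CL = ln 2 · Vd / t½ = 0.693 × 185.0 / 49.3 = 2.601 L/h
D = CL × Css × τ / F / S = 2.601 × 13 × 12 / 0.44 / 0.66 = 1397 mg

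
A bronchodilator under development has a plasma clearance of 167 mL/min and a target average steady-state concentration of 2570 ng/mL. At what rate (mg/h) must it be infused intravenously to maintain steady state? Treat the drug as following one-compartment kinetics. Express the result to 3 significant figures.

Convert clearance: 167 mL/min × 60 min/h ÷ 1000 mL/L = 10.02 L/h
C = 2570 ng/mL = 2.570 mg/L
Infusion rate = CL · Css = 10.02 L/h × 2.57 mg/L = 25.75 mg/h

25.8 mg/h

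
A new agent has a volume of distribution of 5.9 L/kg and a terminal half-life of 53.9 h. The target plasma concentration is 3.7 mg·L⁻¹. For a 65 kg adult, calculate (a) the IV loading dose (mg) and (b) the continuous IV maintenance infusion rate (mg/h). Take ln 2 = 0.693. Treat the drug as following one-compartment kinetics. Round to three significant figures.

(a) 1420 mg; (b) 18.2 mg/h

Vd = 5.9 L/kg × 65 kg = 383.5 L
LD = Vd × C = 383.5 × 3.7 = 1419 mg
CL = 0.693 × Vd / t½ = 0.693 × 383.5 / 53.9 = 4.931 L/h
Infusion rate = CL × Css = 4.931 × 3.7 = 18.24 mg/h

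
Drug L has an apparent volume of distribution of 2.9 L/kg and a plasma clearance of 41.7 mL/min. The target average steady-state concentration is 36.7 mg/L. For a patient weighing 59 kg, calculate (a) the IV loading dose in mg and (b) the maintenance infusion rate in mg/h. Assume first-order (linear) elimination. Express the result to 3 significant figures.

(a) 6280 mg; (b) 91.8 mg/h

Vd = 2.9 L/kg × 59 kg = 171.1 L
Loading: fill Vd to C_target → 171.1 L × 36.7 mg/L = 6279 mg
Convert clearance: 41.7 mL/min × 60 min/h ÷ 1000 mL/L = 2.502 L/h
Maintenance infusion rate = CL × Css = 2.502 × 36.7 = 91.82 mg/h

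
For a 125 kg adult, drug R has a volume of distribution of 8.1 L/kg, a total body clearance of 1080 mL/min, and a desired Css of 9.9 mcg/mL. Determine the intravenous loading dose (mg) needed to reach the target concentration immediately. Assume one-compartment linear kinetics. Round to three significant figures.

Total Vd = 8.1 × 125 = 1013 L
Loading dose depends on Vd (not clearance): it fills the distribution volume.
LD = Vd × C = 1013 × 9.900 = 10030 mg

10000 mg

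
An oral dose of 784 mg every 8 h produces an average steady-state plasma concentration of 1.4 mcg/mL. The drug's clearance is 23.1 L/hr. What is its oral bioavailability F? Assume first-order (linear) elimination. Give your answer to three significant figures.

0.330

F·D/τ = CL·Css at steady state → F = CL·Css·τ / D.
F = 23.1 × 1.4 × 8 / 784 = 0.330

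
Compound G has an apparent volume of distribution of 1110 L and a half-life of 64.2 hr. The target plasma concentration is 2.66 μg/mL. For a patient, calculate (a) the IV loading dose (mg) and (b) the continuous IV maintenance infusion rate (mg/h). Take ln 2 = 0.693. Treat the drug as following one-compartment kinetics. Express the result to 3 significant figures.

LD = Vd × C = 1110 × 2.66 = 2953 mg
CL = 0.693 × Vd / t½ = 0.693 × 1110 / 64.2 = 11.98 L/h
Infusion rate = CL × Css = 11.98 × 2.66 = 31.87 mg/h

(a) 2950 mg; (b) 31.9 mg/h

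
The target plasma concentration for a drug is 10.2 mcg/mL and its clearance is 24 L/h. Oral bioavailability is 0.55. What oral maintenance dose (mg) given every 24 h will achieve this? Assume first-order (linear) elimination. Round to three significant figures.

D = CL × Css × τ / F = 24.00 × 10.2 × 24 / 0.55 = 10680 mg

10700 mg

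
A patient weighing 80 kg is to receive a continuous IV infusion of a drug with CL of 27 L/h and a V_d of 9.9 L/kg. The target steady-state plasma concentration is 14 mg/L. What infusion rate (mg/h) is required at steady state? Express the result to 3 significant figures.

Rate = CL × Css = 27.00 × 14 = 378.0 mg/h

378 mg/h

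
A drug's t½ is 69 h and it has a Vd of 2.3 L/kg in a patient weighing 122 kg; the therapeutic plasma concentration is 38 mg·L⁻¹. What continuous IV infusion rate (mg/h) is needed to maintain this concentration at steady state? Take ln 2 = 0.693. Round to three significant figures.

Vd = 2.3 L/kg × 122 kg = 280.6 L
CL = 0.693 × Vd / t½ = 0.693 × 280.6 / 69 = 2.818 L/h
Infusion rate = CL × Css = 2.818 × 38 = 107.1 mg/h

107 mg/h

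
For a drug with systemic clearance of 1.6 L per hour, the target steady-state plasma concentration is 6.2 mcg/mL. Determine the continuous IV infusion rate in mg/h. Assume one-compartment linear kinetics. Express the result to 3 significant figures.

At steady state, infusion rate equals elimination rate: rate in = CL × Css.
Infusion rate = CL · Css = 1.600 L/h × 6.2 mg/L = 9.920 mg/h

9.92 mg/h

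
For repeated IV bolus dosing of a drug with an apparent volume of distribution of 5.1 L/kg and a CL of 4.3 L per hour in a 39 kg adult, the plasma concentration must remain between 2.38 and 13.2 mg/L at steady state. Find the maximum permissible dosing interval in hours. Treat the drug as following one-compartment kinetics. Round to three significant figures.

79.2 h

Vd = 5.1 L/kg × 39 kg = 198.9 L
k = CL / Vd = 4.300 / 198.9 = 0.02162 h⁻¹
Between IV bolus doses, concentration decays as C = C₀·e^(−kτ), so C_peak/C_trough = e^(kτ).
τ_max = ln(C_peak/C_trough) / k = ln(13.2/2.38) / 0.02162 = 1.713 / 0.02162 = 79.23 h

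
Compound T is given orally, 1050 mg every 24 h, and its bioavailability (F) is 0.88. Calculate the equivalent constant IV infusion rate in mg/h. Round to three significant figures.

38.5 mg/h

Equivalent systemic input: infusion rate = F·D/τ.
Rate = 0.88 × 1050 / 24 = 38.50 mg/h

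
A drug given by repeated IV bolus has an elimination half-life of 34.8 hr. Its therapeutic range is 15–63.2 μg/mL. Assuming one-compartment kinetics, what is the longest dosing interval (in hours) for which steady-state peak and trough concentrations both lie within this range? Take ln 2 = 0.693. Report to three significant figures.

72.2 h

k = 0.693 / t½ = 0.693 / 34.8 = 0.01991 h⁻¹
Between IV bolus doses, concentration decays as C = C₀·e^(−kτ), so C_peak/C_trough = e^(kτ).
τ_max = ln(C_peak/C_trough) / k = ln(63.2/15) / 0.01991 = 1.438 / 0.01991 = 72.23 h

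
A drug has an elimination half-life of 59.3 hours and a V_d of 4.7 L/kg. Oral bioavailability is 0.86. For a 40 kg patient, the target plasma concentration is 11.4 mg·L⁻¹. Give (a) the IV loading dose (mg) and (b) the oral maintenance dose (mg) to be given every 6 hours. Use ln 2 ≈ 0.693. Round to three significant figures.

(a) 2140 mg; (b) 175 mg

Total Vd = 4.7 × 40 = 188.0 L
LD = Vd × C = 188.0 × 11.4 = 2143 mg
CL = 0.693 × Vd / t½ = 0.693 × 188.0 / 59.3 = 2.197 L/h
D = CL × Css × τ / F = 2.197 × 11.4 × 6 / 0.86 = 174.7 mg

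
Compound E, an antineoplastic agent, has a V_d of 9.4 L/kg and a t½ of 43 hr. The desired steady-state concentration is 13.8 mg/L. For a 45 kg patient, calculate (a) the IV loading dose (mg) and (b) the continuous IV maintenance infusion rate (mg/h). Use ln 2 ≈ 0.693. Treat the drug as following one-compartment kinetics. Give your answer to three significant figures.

(a) 5840 mg; (b) 94.1 mg/h

Vd(total) = 45 kg × 9.4 L/kg = 423.0 L
LD = Vd × C = 423.0 × 13.8 = 5837 mg
CL = 0.693 × Vd / t½ = 0.693 × 423.0 / 43 = 6.817 L/h
Infusion rate = CL × Css = 6.817 × 13.8 = 94.07 mg/h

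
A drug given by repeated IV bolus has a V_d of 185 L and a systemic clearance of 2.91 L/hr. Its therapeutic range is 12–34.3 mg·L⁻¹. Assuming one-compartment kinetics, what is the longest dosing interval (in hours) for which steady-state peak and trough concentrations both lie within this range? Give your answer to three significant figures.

66.8 h

k = CL / Vd = 2.910 / 185.0 = 0.01573 h⁻¹
Between IV bolus doses, concentration decays as C = C₀·e^(−kτ), so C_peak/C_trough = e^(kτ).
τ_max = ln(C_peak/C_trough) / k = ln(34.3/12) / 0.01573 = 1.050 / 0.01573 = 66.75 h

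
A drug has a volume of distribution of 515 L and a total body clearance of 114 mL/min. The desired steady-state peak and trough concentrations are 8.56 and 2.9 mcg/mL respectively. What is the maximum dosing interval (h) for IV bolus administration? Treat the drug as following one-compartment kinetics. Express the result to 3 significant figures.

CL = 114 mL/min = 114 × 0.06 = 6.840 L/h
k = CL / Vd = 6.840 / 515.0 = 0.01328 h⁻¹
Between IV bolus doses, concentration decays as C = C₀·e^(−kτ), so C_peak/C_trough = e^(kτ).
τ_max = ln(C_peak/C_trough) / k = ln(8.56/2.9) / 0.01328 = 1.082 / 0.01328 = 81.48 h

81.5 h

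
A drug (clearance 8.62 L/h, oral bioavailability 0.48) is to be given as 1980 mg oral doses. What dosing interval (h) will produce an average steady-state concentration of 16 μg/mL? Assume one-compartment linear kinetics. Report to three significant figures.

F·D/τ = CL·Css → τ = F·D / (CL·Css).
τ = 0.48 × 1980 / (8.62 × 16) = 6.891 h

6.89 h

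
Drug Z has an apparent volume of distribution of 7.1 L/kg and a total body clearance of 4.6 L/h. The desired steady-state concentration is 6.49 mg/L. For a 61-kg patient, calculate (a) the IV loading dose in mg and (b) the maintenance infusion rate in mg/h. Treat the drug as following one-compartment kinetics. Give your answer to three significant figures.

(a) 2810 mg; (b) 29.9 mg/h

Vd = 7.1 L/kg × 61 kg = 433.1 L
Loading: fill Vd to C_target → 433.1 L × 6.49 mg/L = 2811 mg
Maintenance infusion rate = CL × Css = 4.600 × 6.49 = 29.85 mg/h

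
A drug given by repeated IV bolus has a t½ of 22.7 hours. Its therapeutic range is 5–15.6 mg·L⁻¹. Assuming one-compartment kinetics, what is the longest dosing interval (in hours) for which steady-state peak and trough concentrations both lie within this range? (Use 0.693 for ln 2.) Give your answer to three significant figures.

37.3 h

k = 0.693 / t½ = 0.693 / 22.7 = 0.03053 h⁻¹
Between IV bolus doses, concentration decays as C = C₀·e^(−kτ), so C_peak/C_trough = e^(kτ).
τ_max = ln(C_peak/C_trough) / k = ln(15.6/5) / 0.03053 = 1.138 / 0.03053 = 37.27 h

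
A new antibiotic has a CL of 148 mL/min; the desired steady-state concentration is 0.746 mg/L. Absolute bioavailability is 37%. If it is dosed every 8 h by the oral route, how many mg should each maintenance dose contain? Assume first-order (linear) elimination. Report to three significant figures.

143 mg

Convert clearance: 148 mL/min × 60 min/h ÷ 1000 mL/L = 8.880 L/h
D = CL × Css × τ / F = 8.880 × 0.746 × 8 / 0.37 = 143.2 mg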